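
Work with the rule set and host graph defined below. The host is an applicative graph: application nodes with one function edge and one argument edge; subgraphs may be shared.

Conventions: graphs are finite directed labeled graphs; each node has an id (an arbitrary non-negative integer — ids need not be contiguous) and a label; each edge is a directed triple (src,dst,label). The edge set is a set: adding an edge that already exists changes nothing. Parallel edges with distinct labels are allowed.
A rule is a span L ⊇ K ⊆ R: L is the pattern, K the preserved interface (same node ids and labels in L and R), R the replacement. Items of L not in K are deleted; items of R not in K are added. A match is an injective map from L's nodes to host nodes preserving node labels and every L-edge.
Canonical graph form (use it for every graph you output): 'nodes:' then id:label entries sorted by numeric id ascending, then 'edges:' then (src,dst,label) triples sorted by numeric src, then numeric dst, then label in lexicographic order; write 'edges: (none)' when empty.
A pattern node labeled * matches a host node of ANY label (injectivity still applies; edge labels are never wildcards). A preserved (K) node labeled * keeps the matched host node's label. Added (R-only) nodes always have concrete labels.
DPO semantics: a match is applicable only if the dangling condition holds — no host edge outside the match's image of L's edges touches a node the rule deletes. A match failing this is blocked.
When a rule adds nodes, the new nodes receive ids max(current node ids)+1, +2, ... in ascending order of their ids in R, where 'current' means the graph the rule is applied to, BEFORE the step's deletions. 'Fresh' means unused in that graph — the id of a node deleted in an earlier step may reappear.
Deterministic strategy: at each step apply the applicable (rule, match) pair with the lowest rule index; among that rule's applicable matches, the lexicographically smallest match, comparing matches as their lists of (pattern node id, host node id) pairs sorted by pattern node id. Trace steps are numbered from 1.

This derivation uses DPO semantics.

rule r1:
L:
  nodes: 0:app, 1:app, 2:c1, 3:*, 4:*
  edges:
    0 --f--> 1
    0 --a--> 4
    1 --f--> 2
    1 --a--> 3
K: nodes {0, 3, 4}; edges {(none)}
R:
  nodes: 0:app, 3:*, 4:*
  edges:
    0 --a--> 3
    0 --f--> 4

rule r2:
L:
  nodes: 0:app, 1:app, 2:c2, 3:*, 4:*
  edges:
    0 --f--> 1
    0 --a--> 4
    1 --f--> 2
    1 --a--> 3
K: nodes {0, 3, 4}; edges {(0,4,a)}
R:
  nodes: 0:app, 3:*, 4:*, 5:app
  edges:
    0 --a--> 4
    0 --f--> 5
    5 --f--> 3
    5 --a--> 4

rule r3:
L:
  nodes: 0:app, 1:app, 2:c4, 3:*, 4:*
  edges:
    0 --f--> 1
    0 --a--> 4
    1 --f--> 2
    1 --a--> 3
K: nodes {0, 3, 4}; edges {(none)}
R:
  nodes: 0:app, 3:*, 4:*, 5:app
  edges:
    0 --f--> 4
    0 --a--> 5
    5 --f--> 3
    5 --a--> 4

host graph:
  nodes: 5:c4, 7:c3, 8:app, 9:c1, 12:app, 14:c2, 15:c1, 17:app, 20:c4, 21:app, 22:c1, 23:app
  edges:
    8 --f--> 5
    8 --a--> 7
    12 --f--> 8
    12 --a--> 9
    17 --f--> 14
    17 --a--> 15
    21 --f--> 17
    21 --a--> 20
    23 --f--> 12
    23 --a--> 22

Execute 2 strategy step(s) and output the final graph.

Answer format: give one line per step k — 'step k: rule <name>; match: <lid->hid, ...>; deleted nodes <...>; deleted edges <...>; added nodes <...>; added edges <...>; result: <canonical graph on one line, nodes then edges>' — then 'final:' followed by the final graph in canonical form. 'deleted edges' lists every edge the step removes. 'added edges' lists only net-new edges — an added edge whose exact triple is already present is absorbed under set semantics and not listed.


step 1: rule r2; match: 0->21, 1->17, 2->14, 3->15, 4->20; deleted nodes 14, 17; deleted edges (17,14,f); (17,15,a); (21,17,f); added nodes 24; added edges (21,24,f); (24,15,f); (24,20,a); result: nodes: 5:c4, 7:c3, 8:app, 9:c1, 12:app, 15:c1, 20:c4, 21:app, 22:c1, 23:app, 24:app edges: (8,5,f); (8,7,a); (12,8,f); (12,9,a); (21,20,a); (21,24,f); (23,12,f); (23,22,a); (24,15,f); (24,20,a)
step 2: rule r3; match: 0->12, 1->8, 2->5, 3->7, 4->9; deleted nodes 5, 8; deleted edges (8,5,f); (8,7,a); (12,8,f); (12,9,a); added nodes 25; added edges (12,9,f); (12,25,a); (25,7,f); (25,9,a); result: nodes: 7:c3, 9:c1, 12:app, 15:c1, 20:c4, 21:app, 22:c1, 23:app, 24:app, 25:app edges: (12,9,f); (12,25,a); (21,20,a); (21,24,f); (23,12,f); (23,22,a); (24,15,f); (24,20,a); (25,7,f); (25,9,a)
final:
nodes: 7:c3, 9:c1, 12:app, 15:c1, 20:c4, 21:app, 22:c1, 23:app, 24:app, 25:app
edges: (12,9,f); (12,25,a); (21,20,a); (21,24,f); (23,12,f); (23,22,a); (24,15,f); (24,20,a); (25,7,f); (25,9,a)


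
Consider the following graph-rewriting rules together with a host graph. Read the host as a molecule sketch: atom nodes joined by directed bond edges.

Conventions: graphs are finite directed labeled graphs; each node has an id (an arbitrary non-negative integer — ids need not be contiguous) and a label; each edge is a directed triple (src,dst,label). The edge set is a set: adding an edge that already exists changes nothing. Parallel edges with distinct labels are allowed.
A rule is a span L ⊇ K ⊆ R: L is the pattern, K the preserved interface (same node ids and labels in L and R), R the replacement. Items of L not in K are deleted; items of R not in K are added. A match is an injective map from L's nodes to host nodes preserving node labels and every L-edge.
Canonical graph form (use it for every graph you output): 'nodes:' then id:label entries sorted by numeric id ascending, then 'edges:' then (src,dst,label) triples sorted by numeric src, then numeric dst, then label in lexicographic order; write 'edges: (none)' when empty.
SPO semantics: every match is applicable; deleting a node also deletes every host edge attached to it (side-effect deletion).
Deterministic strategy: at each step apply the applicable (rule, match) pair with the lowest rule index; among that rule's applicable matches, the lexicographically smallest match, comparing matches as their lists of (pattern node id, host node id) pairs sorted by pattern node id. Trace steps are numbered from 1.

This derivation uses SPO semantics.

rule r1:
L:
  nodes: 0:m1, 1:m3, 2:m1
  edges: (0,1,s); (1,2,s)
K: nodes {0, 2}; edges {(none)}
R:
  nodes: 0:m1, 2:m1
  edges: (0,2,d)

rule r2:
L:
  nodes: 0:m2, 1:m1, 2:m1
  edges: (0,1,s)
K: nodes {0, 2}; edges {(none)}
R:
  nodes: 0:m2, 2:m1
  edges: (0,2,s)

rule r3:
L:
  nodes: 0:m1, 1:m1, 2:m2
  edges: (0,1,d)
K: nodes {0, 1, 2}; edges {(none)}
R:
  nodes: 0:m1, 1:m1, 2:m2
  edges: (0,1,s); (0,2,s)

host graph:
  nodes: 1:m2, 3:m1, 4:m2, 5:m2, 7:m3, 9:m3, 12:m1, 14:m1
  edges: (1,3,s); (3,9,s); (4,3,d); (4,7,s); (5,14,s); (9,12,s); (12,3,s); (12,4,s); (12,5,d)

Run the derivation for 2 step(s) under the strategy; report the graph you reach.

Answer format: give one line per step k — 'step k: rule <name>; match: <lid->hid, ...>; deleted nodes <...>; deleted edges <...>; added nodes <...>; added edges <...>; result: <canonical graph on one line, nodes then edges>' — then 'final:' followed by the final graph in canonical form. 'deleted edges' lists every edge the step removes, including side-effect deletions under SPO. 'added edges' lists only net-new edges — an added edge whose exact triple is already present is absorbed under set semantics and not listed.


step 1: rule r1; match: 0->3, 1->9, 2->12; deleted nodes 9; deleted edges (3,9,s); (9,12,s); added nodes (none); added edges (3,12,d); result: nodes: 1:m2, 3:m1, 4:m2, 5:m2, 7:m3, 12:m1, 14:m1 edges: (1,3,s); (3,12,d); (4,3,d); (4,7,s); (5,14,s); (12,3,s); (12,4,s); (12,5,d)
step 2: rule r2; match: 0->1, 1->3, 2->12; deleted nodes 3; deleted edges (1,3,s); (3,12,d); (4,3,d); (12,3,s); added nodes (none); added edges (1,12,s); result: nodes: 1:m2, 4:m2, 5:m2, 7:m3, 12:m1, 14:m1 edges: (1,12,s); (4,7,s); (5,14,s); (12,4,s); (12,5,d)
final:
nodes: 1:m2, 4:m2, 5:m2, 7:m3, 12:m1, 14:m1
edges: (1,12,s); (4,7,s); (5,14,s); (12,4,s); (12,5,d)


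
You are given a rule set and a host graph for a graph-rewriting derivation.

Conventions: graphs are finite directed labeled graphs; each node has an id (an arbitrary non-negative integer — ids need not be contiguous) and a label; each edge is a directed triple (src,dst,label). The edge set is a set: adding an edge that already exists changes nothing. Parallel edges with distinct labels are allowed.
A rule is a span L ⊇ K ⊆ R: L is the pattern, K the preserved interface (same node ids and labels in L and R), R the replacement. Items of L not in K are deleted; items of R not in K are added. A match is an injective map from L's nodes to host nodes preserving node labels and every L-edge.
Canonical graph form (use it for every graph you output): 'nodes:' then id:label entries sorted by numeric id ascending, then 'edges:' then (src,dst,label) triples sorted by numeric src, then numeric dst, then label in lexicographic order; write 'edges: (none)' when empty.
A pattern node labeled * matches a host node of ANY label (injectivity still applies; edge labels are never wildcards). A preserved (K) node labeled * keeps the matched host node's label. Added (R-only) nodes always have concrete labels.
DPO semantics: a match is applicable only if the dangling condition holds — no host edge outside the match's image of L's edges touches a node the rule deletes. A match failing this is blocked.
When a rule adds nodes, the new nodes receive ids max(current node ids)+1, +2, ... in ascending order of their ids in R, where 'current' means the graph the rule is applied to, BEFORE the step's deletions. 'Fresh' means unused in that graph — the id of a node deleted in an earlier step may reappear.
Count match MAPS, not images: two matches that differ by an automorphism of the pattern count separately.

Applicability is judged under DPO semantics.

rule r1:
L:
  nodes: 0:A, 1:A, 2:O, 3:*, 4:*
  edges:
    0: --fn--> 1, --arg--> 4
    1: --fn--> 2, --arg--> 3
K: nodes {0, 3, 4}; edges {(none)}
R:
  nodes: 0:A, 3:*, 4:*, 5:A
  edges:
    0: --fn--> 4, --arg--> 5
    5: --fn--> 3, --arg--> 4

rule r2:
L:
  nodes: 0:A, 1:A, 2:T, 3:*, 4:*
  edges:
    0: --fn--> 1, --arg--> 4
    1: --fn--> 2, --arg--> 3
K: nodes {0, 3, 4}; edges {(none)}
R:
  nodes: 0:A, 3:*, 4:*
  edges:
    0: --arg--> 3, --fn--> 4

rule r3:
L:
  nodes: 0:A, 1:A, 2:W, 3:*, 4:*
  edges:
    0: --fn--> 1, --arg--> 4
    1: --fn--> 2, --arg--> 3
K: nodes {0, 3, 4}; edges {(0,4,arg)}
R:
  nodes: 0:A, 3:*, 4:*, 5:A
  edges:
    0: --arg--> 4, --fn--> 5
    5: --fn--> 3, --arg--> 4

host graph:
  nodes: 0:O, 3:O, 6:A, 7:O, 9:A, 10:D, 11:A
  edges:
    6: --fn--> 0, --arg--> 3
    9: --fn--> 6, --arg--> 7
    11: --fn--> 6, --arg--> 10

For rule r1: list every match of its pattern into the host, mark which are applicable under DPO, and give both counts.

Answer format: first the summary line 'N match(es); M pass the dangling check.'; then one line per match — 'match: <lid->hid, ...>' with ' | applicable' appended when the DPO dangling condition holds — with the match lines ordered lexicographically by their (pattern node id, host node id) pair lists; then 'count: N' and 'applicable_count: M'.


2 match(es); 0 pass the dangling check.
match: 0->9, 1->6, 2->0, 3->3, 4->7
match: 0->11, 1->6, 2->0, 3->3, 4->10
count: 2
applicable_count: 0


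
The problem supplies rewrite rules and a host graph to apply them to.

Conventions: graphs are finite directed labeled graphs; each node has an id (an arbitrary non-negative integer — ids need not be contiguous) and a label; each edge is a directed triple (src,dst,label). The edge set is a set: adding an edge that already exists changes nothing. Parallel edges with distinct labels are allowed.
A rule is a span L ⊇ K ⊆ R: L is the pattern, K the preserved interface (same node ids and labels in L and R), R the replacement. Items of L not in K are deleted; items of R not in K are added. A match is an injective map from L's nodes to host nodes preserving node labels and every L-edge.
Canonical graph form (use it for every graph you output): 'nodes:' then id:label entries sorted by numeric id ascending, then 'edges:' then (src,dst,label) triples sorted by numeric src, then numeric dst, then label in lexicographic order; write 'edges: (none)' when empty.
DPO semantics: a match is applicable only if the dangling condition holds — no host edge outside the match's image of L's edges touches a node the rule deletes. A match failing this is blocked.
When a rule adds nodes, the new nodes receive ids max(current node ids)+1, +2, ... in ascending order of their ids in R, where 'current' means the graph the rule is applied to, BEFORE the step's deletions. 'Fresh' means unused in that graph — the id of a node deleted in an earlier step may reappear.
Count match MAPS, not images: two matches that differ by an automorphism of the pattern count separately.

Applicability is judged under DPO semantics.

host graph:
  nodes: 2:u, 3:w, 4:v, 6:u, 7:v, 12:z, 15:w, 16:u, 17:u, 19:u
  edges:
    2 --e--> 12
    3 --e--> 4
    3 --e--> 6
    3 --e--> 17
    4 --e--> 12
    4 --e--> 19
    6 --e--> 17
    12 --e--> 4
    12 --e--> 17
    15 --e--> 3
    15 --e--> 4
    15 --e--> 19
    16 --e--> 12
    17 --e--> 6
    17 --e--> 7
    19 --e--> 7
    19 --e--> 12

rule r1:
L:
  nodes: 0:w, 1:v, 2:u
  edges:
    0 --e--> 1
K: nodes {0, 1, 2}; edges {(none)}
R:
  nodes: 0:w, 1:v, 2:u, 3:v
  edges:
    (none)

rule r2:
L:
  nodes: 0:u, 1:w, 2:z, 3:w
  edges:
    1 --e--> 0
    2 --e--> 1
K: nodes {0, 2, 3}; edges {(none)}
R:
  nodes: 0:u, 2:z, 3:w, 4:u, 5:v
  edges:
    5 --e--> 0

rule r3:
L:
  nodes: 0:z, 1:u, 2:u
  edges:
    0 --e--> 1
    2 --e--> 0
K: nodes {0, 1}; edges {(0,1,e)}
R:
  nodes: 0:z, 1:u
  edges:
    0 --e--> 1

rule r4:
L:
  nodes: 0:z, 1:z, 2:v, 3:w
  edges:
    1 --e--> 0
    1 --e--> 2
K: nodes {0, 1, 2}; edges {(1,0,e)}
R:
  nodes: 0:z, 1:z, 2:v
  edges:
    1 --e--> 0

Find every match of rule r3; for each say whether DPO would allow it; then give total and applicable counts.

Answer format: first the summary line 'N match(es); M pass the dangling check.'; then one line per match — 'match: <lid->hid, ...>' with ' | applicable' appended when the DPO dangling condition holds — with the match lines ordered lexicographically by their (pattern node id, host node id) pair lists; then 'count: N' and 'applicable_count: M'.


3 match(es); 2 pass the dangling check.
match: 0->12, 1->17, 2->2 | applicable
match: 0->12, 1->17, 2->16 | applicable
match: 0->12, 1->17, 2->19
count: 3
applicable_count: 2


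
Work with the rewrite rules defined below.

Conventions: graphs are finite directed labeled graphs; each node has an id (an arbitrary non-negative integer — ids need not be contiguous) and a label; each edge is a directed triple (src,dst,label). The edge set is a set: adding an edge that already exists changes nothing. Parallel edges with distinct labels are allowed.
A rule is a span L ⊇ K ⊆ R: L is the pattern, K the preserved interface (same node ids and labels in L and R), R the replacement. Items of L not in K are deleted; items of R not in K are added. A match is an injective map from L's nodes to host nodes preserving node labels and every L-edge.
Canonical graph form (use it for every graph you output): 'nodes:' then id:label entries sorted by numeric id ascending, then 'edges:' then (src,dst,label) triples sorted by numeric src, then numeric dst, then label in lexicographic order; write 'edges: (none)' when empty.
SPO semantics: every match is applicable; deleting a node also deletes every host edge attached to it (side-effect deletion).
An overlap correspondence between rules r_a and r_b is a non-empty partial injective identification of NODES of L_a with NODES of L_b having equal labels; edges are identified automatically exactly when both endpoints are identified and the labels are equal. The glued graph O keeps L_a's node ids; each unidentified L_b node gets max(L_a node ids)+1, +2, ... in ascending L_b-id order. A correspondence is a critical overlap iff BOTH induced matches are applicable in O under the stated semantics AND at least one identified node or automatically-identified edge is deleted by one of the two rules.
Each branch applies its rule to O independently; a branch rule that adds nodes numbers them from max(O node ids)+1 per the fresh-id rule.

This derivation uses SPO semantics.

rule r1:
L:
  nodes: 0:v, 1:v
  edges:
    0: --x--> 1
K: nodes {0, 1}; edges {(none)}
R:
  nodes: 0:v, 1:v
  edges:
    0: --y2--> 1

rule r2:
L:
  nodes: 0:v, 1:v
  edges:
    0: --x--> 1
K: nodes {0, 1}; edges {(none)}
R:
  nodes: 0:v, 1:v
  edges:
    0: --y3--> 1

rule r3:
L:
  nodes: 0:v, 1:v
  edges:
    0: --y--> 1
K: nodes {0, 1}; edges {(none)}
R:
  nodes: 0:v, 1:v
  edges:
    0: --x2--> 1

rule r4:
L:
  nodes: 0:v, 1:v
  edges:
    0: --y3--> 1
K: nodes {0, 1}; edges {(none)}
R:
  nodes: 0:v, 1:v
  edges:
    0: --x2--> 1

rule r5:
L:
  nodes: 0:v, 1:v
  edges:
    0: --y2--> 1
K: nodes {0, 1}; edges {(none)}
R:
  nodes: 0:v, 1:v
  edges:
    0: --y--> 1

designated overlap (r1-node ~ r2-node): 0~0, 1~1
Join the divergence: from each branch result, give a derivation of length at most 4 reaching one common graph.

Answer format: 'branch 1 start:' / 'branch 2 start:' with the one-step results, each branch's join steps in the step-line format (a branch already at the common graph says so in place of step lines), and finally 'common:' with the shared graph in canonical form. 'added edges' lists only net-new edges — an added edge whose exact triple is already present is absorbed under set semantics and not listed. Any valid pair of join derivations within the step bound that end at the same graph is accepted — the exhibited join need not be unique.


branch 1 start:
nodes: 0:v, 1:v
edges: (0,1,y2)
branch 2 start:
nodes: 0:v, 1:v
edges: (0,1,y3)
branch 1 step 1: rule r5; match: 0->0, 1->1; deleted nodes (none); deleted edges (0,1,y2); added nodes (none); added edges (0,1,y); result: nodes: 0:v, 1:v edges: (0,1,y)
branch 1 step 2: rule r3; match: 0->0, 1->1; deleted nodes (none); deleted edges (0,1,y); added nodes (none); added edges (0,1,x2); result: nodes: 0:v, 1:v edges: (0,1,x2)
branch 2 step 1: rule r4; match: 0->0, 1->1; deleted nodes (none); deleted edges (0,1,y3); added nodes (none); added edges (0,1,x2); result: nodes: 0:v, 1:v edges: (0,1,x2)
common:
nodes: 0:v, 1:v
edges: (0,1,x2)


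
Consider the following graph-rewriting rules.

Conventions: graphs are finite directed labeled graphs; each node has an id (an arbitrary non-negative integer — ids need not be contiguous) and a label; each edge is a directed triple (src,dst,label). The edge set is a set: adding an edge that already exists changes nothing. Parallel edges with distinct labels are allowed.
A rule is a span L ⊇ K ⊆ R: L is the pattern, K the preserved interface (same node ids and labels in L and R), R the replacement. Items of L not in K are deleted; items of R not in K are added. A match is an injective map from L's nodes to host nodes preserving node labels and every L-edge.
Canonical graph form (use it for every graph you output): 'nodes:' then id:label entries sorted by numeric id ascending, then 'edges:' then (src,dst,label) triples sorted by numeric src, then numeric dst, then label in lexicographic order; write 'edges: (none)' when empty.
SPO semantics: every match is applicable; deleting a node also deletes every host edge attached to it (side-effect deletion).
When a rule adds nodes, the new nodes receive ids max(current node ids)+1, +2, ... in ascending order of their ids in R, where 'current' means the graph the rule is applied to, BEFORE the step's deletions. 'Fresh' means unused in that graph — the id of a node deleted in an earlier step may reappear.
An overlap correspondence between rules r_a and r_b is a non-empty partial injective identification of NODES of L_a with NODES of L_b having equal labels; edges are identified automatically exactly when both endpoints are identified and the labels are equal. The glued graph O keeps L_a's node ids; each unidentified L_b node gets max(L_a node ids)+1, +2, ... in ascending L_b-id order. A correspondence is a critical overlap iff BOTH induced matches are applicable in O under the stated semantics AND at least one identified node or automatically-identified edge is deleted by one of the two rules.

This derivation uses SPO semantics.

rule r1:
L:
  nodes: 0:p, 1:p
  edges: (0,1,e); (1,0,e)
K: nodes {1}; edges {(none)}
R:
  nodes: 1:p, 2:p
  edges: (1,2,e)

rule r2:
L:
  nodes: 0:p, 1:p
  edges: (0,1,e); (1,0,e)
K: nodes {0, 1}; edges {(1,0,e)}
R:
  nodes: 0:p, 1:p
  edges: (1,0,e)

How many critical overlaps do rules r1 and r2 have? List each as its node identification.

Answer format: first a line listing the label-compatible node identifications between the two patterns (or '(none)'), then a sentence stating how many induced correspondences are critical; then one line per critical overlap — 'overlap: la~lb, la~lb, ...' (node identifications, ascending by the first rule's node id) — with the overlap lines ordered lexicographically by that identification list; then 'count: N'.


label-compatible node identifications between L(r1) and L(r2): 0~0, 0~1, 1~0, 1~1
4 of the induced correspondences are critical overlaps of r1 and r2.
overlap: 0~0
overlap: 0~0, 1~1
overlap: 0~1
overlap: 0~1, 1~0
count: 4


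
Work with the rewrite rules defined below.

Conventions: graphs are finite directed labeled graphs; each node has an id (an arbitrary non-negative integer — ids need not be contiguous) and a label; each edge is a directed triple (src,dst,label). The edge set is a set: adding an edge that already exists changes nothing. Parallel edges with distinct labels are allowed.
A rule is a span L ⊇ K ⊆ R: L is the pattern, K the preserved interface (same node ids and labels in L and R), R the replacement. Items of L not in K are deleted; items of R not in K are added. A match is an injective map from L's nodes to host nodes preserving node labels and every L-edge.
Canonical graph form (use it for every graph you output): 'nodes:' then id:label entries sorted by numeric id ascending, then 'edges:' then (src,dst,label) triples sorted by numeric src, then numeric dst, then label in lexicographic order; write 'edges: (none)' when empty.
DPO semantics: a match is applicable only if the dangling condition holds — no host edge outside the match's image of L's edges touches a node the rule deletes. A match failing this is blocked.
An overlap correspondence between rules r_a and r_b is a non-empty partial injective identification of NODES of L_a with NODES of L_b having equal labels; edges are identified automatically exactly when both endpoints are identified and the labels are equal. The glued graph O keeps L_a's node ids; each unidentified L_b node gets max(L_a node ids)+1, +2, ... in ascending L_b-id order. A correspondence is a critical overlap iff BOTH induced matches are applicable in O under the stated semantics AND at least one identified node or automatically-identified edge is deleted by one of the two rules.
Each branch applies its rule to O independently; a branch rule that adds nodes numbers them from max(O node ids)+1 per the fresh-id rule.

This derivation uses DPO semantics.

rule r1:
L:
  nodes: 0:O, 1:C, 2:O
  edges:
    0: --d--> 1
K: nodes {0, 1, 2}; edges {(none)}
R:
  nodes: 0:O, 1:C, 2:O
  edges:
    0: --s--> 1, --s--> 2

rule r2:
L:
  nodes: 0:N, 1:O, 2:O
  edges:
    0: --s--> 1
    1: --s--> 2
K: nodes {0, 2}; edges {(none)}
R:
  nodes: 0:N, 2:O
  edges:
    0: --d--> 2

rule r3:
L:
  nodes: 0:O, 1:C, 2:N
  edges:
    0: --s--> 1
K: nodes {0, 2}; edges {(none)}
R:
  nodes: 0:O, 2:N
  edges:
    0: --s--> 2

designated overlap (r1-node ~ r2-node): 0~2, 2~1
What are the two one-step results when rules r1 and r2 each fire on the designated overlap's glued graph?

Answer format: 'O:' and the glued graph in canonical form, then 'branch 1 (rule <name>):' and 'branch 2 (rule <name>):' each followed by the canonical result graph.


O:
nodes: 0:O, 1:C, 2:O, 3:N
edges: (0,1,d); (2,0,s); (3,2,s)
branch 1 (rule r1):
nodes: 0:O, 1:C, 2:O, 3:N
edges: (0,1,s); (0,2,s); (2,0,s); (3,2,s)
branch 2 (rule r2):
nodes: 0:O, 1:C, 3:N
edges: (0,1,d); (3,0,d)


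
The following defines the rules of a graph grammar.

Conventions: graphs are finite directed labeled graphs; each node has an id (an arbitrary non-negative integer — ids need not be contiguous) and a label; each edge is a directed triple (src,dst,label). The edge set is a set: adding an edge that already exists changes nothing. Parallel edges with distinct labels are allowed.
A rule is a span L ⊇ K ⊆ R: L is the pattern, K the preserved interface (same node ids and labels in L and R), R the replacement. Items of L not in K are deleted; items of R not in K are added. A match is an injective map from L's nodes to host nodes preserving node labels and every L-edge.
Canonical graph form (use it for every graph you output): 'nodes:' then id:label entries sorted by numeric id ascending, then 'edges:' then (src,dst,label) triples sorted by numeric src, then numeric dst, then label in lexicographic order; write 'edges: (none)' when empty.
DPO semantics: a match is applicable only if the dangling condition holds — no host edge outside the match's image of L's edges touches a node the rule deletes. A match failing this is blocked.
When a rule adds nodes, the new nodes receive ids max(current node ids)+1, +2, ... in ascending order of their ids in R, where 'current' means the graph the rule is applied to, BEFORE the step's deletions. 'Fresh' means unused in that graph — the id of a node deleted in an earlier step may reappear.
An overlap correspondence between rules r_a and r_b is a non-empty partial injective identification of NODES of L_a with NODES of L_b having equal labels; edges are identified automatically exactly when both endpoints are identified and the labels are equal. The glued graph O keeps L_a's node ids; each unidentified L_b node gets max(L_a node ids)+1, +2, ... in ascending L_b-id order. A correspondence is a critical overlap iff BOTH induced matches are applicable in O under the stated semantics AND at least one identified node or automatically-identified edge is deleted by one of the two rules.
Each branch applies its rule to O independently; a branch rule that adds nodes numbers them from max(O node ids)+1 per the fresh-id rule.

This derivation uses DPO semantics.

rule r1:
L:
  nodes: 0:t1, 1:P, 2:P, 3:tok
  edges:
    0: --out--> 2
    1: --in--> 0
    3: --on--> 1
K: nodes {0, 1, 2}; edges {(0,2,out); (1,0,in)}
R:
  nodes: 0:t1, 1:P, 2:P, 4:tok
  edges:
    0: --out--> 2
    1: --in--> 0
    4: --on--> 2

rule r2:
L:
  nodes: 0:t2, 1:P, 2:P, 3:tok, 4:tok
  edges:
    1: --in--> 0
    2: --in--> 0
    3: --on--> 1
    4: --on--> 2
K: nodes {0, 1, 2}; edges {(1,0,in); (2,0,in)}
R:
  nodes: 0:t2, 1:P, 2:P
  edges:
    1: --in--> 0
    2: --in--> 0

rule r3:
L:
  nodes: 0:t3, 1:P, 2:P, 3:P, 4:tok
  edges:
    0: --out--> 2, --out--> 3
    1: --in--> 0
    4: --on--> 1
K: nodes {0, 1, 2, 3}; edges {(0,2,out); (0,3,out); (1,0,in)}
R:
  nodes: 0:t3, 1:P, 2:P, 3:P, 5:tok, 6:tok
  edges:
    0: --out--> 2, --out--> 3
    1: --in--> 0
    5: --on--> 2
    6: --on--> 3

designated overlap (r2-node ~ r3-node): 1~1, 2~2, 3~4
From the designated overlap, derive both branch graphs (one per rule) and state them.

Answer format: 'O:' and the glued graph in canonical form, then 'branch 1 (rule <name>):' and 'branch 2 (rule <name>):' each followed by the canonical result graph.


O:
nodes: 0:t2, 1:P, 2:P, 3:tok, 4:tok, 5:t3, 6:P
edges: (1,0,in); (1,5,in); (2,0,in); (3,1,on); (4,2,on); (5,2,out); (5,6,out)
branch 1 (rule r2):
nodes: 0:t2, 1:P, 2:P, 5:t3, 6:P
edges: (1,0,in); (1,5,in); (2,0,in); (5,2,out); (5,6,out)
branch 2 (rule r3):
nodes: 0:t2, 1:P, 2:P, 4:tok, 5:t3, 6:P, 7:tok, 8:tok
edges: (1,0,in); (1,5,in); (2,0,in); (4,2,on); (5,2,out); (5,6,out); (7,2,on); (8,6,on)


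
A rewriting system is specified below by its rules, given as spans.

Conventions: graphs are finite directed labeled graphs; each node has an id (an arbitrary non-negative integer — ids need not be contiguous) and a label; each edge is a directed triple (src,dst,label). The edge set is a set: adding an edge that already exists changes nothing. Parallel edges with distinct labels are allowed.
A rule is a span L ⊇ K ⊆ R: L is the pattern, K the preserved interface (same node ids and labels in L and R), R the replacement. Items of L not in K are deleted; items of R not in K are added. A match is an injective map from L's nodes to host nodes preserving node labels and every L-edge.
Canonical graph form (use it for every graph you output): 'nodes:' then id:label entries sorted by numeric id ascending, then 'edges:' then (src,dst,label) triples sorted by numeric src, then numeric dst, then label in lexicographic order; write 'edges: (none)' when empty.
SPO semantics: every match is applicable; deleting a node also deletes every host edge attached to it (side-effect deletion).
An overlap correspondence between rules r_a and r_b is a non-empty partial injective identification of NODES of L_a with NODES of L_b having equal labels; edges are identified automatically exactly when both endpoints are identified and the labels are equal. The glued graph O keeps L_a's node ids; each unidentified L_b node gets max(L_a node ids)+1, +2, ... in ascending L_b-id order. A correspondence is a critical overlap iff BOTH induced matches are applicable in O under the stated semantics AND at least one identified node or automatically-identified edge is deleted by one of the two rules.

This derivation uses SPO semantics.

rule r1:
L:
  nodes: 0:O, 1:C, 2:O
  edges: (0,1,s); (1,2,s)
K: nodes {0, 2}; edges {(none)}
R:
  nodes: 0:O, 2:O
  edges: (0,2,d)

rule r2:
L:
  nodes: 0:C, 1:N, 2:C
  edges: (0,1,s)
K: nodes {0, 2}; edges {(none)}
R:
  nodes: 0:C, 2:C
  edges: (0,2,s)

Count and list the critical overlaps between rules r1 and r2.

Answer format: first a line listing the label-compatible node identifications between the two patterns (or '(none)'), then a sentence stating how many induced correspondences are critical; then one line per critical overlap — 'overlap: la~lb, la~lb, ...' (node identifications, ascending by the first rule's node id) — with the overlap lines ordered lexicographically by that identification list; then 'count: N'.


label-compatible node identifications between L(r1) and L(r2): 1~0, 1~2
2 of the induced correspondences are critical overlaps of r1 and r2.
overlap: 1~0
overlap: 1~2
count: 2


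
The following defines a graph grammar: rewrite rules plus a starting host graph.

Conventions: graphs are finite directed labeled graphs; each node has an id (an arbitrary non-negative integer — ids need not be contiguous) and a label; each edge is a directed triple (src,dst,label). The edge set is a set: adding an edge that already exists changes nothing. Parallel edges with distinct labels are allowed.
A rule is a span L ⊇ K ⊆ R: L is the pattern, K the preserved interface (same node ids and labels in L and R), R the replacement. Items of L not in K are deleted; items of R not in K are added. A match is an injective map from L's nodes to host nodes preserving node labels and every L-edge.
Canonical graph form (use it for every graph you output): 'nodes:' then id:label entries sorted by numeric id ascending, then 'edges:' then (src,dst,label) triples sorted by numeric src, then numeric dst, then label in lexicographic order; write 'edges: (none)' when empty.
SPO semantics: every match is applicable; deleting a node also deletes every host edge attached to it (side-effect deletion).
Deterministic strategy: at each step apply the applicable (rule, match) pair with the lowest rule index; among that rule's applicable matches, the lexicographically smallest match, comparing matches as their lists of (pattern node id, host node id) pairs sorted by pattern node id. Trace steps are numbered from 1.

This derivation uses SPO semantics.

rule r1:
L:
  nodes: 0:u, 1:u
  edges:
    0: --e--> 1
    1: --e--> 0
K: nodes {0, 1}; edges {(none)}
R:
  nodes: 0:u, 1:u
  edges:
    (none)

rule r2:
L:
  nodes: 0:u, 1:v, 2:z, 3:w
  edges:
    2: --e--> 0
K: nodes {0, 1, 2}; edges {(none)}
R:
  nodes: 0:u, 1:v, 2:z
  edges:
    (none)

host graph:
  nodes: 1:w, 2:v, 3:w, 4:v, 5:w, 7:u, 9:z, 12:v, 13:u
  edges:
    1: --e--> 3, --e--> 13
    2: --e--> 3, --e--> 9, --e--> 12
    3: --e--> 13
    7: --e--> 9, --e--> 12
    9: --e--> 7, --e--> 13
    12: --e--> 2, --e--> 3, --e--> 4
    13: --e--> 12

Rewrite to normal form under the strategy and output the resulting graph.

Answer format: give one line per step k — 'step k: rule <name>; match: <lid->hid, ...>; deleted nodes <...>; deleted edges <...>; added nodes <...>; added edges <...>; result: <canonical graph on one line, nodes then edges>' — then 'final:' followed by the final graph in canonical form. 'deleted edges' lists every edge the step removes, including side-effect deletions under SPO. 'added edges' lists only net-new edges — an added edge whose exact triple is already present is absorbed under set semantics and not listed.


step 1: rule r2; match: 0->7, 1->2, 2->9, 3->1; deleted nodes 1; deleted edges (1,3,e); (1,13,e); (9,7,e); added nodes (none); added edges (none); result: nodes: 2:v, 3:w, 4:v, 5:w, 7:u, 9:z, 12:v, 13:u edges: (2,3,e); (2,9,e); (2,12,e); (3,13,e); (7,9,e); (7,12,e); (9,13,e); (12,2,e); (12,3,e); (12,4,e); (13,12,e)
step 2: rule r2; match: 0->13, 1->2, 2->9, 3->3; deleted nodes 3; deleted edges (2,3,e); (3,13,e); (9,13,e); (12,3,e); added nodes (none); added edges (none); result: nodes: 2:v, 4:v, 5:w, 7:u, 9:z, 12:v, 13:u edges: (2,9,e); (2,12,e); (7,9,e); (7,12,e); (12,2,e); (12,4,e); (13,12,e)
final:
nodes: 2:v, 4:v, 5:w, 7:u, 9:z, 12:v, 13:u
edges: (2,9,e); (2,12,e); (7,9,e); (7,12,e); (12,2,e); (12,4,e); (13,12,e)


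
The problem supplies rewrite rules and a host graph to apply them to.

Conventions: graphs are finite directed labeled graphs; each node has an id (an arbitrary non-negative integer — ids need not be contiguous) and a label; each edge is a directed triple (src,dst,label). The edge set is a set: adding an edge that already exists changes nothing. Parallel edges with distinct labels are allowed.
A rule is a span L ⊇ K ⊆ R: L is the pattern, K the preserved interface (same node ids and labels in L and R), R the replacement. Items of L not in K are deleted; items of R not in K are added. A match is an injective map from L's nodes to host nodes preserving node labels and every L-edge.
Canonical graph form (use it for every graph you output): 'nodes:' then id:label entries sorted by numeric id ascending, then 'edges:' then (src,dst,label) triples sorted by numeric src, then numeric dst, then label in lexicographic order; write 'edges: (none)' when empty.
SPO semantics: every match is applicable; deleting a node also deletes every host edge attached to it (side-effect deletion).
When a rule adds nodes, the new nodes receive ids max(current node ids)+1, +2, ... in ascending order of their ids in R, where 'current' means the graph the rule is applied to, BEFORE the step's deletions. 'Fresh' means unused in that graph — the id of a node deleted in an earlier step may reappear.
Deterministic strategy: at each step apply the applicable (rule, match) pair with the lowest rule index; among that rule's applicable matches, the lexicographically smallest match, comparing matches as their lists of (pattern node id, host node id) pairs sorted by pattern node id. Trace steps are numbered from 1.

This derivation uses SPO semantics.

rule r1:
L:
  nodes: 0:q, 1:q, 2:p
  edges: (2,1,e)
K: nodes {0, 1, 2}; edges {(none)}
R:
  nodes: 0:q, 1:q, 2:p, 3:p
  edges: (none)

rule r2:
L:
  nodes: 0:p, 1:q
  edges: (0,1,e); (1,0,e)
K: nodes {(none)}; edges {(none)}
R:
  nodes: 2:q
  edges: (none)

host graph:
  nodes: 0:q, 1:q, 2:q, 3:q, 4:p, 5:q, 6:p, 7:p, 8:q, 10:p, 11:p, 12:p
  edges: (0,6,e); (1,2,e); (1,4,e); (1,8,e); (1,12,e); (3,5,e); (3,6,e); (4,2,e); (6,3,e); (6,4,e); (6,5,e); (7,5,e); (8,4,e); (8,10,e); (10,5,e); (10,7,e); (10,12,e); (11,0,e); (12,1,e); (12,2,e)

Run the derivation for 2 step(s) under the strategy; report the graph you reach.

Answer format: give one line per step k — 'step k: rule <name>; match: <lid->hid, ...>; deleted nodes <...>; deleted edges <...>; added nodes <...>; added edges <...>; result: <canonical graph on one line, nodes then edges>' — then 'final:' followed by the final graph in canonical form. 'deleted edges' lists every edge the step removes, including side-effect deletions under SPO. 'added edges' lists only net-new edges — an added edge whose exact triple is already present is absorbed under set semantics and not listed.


step 1: rule r1; match: 0->0, 1->1, 2->12; deleted nodes (none); deleted edges (12,1,e); added nodes 13; added edges (none); result: nodes: 0:q, 1:q, 2:q, 3:q, 4:p, 5:q, 6:p, 7:p, 8:q, 10:p, 11:p, 12:p, 13:p edges: (0,6,e); (1,2,e); (1,4,e); (1,8,e); (1,12,e); (3,5,e); (3,6,e); (4,2,e); (6,3,e); (6,4,e); (6,5,e); (7,5,e); (8,4,e); (8,10,e); (10,5,e); (10,7,e); (10,12,e); (11,0,e); (12,2,e)
step 2: rule r1; match: 0->0, 1->2, 2->4; deleted nodes (none); deleted edges (4,2,e); added nodes 14; added edges (none); result: nodes: 0:q, 1:q, 2:q, 3:q, 4:p, 5:q, 6:p, 7:p, 8:q, 10:p, 11:p, 12:p, 13:p, 14:p edges: (0,6,e); (1,2,e); (1,4,e); (1,8,e); (1,12,e); (3,5,e); (3,6,e); (6,3,e); (6,4,e); (6,5,e); (7,5,e); (8,4,e); (8,10,e); (10,5,e); (10,7,e); (10,12,e); (11,0,e); (12,2,e)
final:
nodes: 0:q, 1:q, 2:q, 3:q, 4:p, 5:q, 6:p, 7:p, 8:q, 10:p, 11:p, 12:p, 13:p, 14:p
edges: (0,6,e); (1,2,e); (1,4,e); (1,8,e); (1,12,e); (3,5,e); (3,6,e); (6,3,e); (6,4,e); (6,5,e); (7,5,e); (8,4,e); (8,10,e); (10,5,e); (10,7,e); (10,12,e); (11,0,e); (12,2,e)


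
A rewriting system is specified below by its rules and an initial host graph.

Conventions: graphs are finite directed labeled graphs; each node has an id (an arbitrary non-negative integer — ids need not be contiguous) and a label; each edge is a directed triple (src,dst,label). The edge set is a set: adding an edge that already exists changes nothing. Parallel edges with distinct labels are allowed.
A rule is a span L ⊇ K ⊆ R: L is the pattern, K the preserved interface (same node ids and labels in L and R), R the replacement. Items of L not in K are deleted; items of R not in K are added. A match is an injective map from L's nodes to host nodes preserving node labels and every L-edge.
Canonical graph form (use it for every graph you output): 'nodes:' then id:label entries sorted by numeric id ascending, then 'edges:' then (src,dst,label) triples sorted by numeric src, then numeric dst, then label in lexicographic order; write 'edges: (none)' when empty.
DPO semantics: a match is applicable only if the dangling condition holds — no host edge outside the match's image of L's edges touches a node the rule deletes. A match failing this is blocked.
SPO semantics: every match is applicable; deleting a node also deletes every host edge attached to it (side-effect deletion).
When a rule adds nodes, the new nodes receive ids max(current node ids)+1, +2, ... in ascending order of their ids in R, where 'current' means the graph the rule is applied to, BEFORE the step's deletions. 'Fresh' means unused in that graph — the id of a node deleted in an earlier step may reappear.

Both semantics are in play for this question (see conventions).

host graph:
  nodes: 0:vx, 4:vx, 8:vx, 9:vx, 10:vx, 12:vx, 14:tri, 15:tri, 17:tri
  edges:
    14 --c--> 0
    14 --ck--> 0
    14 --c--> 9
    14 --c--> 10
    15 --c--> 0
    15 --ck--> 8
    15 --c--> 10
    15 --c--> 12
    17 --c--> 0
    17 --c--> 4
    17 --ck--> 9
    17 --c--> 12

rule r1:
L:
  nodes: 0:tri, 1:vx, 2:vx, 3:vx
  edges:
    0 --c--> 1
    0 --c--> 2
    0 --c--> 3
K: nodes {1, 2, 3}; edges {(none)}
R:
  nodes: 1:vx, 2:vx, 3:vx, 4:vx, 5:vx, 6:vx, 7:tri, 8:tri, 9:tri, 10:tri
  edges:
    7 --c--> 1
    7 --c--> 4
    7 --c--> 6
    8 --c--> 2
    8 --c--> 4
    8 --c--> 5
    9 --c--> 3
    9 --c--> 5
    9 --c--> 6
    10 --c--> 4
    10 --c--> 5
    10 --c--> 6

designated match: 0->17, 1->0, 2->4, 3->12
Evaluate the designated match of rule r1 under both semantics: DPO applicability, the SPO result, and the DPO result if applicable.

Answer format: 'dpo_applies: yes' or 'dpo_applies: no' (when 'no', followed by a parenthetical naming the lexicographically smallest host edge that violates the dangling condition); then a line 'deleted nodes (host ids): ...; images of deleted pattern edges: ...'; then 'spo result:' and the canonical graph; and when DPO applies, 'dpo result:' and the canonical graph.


dpo_applies: no
(the rule deletes node 17, which keeps host edge (17,9,ck) outside the match image — the dangling condition fails, DPO blocks; SPO proceeds and side-deletes such edges)
deleted nodes (host ids): 17; images of deleted pattern edges: (17,0,c); (17,4,c); (17,12,c)
spo result:
nodes: 0:vx, 4:vx, 8:vx, 9:vx, 10:vx, 12:vx, 14:tri, 15:tri, 18:vx, 19:vx, 20:vx, 21:tri, 22:tri, 23:tri, 24:tri
edges: (14,0,c); (14,0,ck); (14,9,c); (14,10,c); (15,0,c); (15,8,ck); (15,10,c); (15,12,c); (21,0,c); (21,18,c); (21,20,c); (22,4,c); (22,18,c); (22,19,c); (23,12,c); (23,19,c); (23,20,c); (24,18,c); (24,19,c); (24,20,c)
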